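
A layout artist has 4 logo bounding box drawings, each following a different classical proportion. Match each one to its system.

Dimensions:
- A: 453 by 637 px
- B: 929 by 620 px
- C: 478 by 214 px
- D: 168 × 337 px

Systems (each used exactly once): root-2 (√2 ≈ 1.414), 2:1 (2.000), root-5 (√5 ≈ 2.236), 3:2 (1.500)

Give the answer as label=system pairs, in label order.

A = 637/453 ≈ 1.406 → root-2 (1.414)
B = 929/620 ≈ 1.498 → 3:2 (1.500)
C = 478/214 ≈ 2.234 → root-5 (2.236)
D = 337/168 ≈ 2.006 → 2:1 (2.000)

A=root-2, B=3:2, C=root-5, D=2:1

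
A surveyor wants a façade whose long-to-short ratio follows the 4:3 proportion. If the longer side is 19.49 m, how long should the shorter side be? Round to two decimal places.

4:3 ≈ 1.33333.
Shorter side = 19.49 ÷ 1.33333 ≈ 14.6175 → 14.62 m.

14.62 m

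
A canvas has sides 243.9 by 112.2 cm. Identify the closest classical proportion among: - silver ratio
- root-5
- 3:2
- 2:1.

root-5

Ratio = 243.9 / 112.2 ≈ 2.174.
Distances: silver ratio 2.414 (Δ 0.240); root-5 2.236 (Δ 0.062); 3:2 1.500 (Δ 0.674); 2:1 2.000 (Δ 0.174).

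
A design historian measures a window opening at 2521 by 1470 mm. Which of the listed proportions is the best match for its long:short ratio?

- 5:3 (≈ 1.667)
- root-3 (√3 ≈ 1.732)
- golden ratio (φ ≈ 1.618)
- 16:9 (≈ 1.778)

root-3

Ratio = 2521 / 1470 ≈ 1.715.
Distances: 5:3 1.667 (Δ 0.048); root-3 1.732 (Δ 0.017); golden ratio 1.618 (Δ 0.097); 16:9 1.778 (Δ 0.063).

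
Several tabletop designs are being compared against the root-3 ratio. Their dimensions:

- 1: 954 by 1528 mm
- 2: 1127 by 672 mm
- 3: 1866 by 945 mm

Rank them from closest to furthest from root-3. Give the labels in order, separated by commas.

Ratios: 1 = 1528 / 954 ≈ 1.602; 2 = 1127 / 672 ≈ 1.677; 3 = 1866 / 945 ≈ 1.975.
|Δ from 1.732|: 1 0.130; 2 0.055; 3 0.243.

2, 1, 3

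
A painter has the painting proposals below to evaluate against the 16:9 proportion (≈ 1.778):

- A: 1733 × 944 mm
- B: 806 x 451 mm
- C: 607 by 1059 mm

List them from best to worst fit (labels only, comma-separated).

Ratios: A = 1733 / 944 ≈ 1.836; B = 806 / 451 ≈ 1.787; C = 1059 / 607 ≈ 1.745.
|Δ from 1.778|: A 0.058; B 0.009; C 0.033.

B, C, A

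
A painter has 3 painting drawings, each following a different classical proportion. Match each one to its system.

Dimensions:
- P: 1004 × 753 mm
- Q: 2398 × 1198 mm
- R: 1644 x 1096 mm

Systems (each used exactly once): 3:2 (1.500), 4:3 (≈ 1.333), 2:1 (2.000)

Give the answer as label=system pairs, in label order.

P=4:3, Q=2:1, R=3:2

Ratios: P ≈ 1.333; Q ≈ 2.002; R ≈ 1.500.
Targets: 3:2 ≈ 1.500; 4:3 ≈ 1.333; 2:1 ≈ 2.000.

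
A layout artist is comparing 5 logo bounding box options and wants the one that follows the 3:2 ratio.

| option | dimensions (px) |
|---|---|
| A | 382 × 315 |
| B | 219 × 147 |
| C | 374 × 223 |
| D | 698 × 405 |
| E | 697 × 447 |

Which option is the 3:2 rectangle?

B

Ratios (long/short): A ≈ 1.213; B ≈ 1.490; C ≈ 1.677; D ≈ 1.723; E ≈ 1.559.
3:2 ≈ 1.500; option B is nearest (Δ 0.010).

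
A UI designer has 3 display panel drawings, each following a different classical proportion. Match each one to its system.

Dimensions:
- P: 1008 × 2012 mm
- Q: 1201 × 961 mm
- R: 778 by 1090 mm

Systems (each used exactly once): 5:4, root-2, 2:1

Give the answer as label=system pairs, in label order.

P=2:1, Q=5:4, R=root-2

Ratios: P ≈ 1.996; Q ≈ 1.250; R ≈ 1.401.
Targets: 5:4 ≈ 1.250; root-2 ≈ 1.414; 2:1 ≈ 2.000.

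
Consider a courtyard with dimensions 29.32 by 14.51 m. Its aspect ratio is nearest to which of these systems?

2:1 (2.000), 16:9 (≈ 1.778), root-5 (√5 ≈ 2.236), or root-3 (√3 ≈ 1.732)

2:1

29.32/14.51 ≈ 2.021. Nearest candidates are 2:1 (2.000, off by 0.021) and root-5 (2.236, off by 0.215).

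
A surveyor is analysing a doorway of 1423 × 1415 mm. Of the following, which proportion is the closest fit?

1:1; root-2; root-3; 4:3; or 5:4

1:1

Ratio = 1423 / 1415 ≈ 1.006.
Distances: 1:1 1.000 (Δ 0.006); root-2 1.414 (Δ 0.408); root-3 1.732 (Δ 0.726); 4:3 1.333 (Δ 0.327); 5:4 1.250 (Δ 0.244).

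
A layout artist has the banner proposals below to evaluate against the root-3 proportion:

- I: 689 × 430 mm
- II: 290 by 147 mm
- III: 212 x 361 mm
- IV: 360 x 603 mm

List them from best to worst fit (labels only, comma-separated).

Ratios: I = 689 / 430 ≈ 1.602; II = 290 / 147 ≈ 1.973; III = 361 / 212 ≈ 1.703; IV = 603 / 360 ≈ 1.675.
|Δ from 1.732|: I 0.130; II 0.241; III 0.029; IV 0.057.

III, IV, I, II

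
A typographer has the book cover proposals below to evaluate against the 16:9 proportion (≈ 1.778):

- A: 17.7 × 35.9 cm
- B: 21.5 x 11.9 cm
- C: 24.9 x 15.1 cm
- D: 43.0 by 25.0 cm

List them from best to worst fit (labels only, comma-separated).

A: 35.9/17.7 ≈ 2.028 → |2.028 − 1.778| = 0.250
B: 21.5/11.9 ≈ 1.807 → |1.807 − 1.778| = 0.029
C: 24.9/15.1 ≈ 1.649 → |1.649 − 1.778| = 0.129
D: 43.0/25.0 ≈ 1.720 → |1.720 − 1.778| = 0.058

B, D, C, A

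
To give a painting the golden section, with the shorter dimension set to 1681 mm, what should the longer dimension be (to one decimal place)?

2719.9 mm

golden ratio ≈ 1.61803.
Longer side = 1681 × 1.61803 ≈ 2719.908 → 2719.9 mm.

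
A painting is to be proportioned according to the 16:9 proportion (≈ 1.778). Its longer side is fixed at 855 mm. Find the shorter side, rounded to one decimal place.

480.9 mm

16:9 ≈ 1.77778.
Shorter side = 855 ÷ 1.77778 ≈ 480.937 → 480.9 mm.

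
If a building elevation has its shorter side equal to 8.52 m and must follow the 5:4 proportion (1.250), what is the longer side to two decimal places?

10.65 m

5:4 = 1.25000.
Longer side = 8.52 × 1.25000 ≈ 10.6500 → 10.65 m.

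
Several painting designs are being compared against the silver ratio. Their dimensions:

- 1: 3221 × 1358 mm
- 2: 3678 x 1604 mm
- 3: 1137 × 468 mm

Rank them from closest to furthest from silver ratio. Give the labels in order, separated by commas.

1: 3221/1358 ≈ 2.372 → |2.372 − 2.414| = 0.042
2: 3678/1604 ≈ 2.293 → |2.293 − 2.414| = 0.121
3: 1137/468 ≈ 2.429 → |2.429 − 2.414| = 0.015

3, 1, 2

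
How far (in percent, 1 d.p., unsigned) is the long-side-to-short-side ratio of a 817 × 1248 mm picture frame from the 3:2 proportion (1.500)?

1.8%

Ratio = 1248 / 817 ≈ 1.5275.
Ideal 3:2 = 1.5000. |1.5275 − 1.5000| / 1.5000 ≈ 1.83% → 1.8%.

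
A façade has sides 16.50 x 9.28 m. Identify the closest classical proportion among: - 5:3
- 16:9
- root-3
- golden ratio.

16.50/9.28 ≈ 1.778. Nearest candidates are 16:9 (1.778, off by 0.000) and root-3 (1.732, off by 0.046).

16:9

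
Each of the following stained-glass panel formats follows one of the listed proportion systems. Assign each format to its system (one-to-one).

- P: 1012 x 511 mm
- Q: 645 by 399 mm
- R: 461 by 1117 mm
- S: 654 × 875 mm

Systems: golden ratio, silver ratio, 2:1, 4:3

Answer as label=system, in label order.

P = 1012/511 ≈ 1.980 → 2:1 (2.000)
Q = 645/399 ≈ 1.617 → golden ratio (1.618)
R = 1117/461 ≈ 2.423 → silver ratio (2.414)
S = 875/654 ≈ 1.338 → 4:3 (1.333)

P=2:1, Q=golden ratio, R=silver ratio, S=4:3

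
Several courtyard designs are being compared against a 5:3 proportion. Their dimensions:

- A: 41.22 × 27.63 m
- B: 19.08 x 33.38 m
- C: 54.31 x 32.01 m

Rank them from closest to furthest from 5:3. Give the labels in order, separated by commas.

Ratios: A = 41.22 / 27.63 ≈ 1.492; B = 33.38 / 19.08 ≈ 1.749; C = 54.31 / 32.01 ≈ 1.697.
|Δ from 1.667|: A 0.175; B 0.082; C 0.030.

C, B, A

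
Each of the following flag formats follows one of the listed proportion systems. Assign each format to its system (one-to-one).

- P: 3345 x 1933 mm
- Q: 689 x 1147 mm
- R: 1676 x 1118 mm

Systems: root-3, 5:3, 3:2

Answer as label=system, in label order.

Ratios: P ≈ 1.730; Q ≈ 1.665; R ≈ 1.499.
Targets: root-3 ≈ 1.732; 5:3 ≈ 1.667; 3:2 ≈ 1.500.

P=root-3, Q=5:3, R=3:2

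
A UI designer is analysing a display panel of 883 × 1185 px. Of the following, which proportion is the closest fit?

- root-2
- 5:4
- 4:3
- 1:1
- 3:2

1185/883 ≈ 1.342. Nearest candidates are 4:3 (1.333, off by 0.009) and root-2 (1.414, off by 0.072).

4:3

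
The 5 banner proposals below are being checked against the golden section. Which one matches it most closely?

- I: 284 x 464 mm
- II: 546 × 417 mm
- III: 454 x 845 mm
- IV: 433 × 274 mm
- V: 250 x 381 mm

I

Ratios (long/short): I ≈ 1.634; II ≈ 1.309; III ≈ 1.861; IV ≈ 1.580; V ≈ 1.524.
golden ratio ≈ 1.618; option I is nearest (Δ 0.016).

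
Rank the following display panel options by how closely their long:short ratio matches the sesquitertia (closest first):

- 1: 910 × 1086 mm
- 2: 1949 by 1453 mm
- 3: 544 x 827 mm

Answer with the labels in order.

2, 1, 3

Ratios: 1 = 1086 / 910 ≈ 1.193; 2 = 1949 / 1453 ≈ 1.341; 3 = 827 / 544 ≈ 1.520.
|Δ from 1.333|: 1 0.140; 2 0.008; 3 0.187.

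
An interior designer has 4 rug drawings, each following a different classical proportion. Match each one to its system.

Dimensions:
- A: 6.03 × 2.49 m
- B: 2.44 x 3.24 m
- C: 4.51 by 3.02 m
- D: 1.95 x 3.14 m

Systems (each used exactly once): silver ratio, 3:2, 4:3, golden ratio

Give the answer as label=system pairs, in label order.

A = 6.03/2.49 ≈ 2.422 → silver ratio (2.414)
B = 3.24/2.44 ≈ 1.328 → 4:3 (1.333)
C = 4.51/3.02 ≈ 1.493 → 3:2 (1.500)
D = 3.14/1.95 ≈ 1.610 → golden ratio (1.618)

A=silver ratio, B=4:3, C=3:2, D=golden ratio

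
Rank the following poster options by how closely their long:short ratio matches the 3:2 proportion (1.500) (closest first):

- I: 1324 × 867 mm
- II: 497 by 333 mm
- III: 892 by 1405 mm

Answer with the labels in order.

Ratios: I = 1324 / 867 ≈ 1.527; II = 497 / 333 ≈ 1.492; III = 1405 / 892 ≈ 1.575.
|Δ from 1.500|: I 0.027; II 0.008; III 0.075.

II, I, III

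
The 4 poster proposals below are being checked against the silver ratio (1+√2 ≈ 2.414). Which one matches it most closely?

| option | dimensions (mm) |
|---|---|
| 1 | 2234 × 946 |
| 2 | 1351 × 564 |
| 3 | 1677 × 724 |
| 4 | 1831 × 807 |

2

Ratios (long/short): 1 ≈ 2.362; 2 ≈ 2.395; 3 ≈ 2.316; 4 ≈ 2.269.
silver ratio ≈ 2.414; option 2 is nearest (Δ 0.019).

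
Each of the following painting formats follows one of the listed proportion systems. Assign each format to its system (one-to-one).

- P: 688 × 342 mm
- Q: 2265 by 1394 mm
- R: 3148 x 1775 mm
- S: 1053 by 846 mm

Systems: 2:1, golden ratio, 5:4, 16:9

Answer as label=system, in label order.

Ratios: P ≈ 2.012; Q ≈ 1.625; R ≈ 1.774; S ≈ 1.245.
Targets: 2:1 ≈ 2.000; golden ratio ≈ 1.618; 5:4 ≈ 1.250; 16:9 ≈ 1.778.

P=2:1, Q=golden ratio, R=16:9, S=5:4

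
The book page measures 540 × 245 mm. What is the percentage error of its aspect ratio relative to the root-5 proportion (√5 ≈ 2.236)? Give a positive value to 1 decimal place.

1.4%

Ratio = 540 / 245 ≈ 2.2041.
Ideal root-5 ≈ 2.2361. |2.2041 − 2.2361| / 2.2361 ≈ 1.43% → 1.4%.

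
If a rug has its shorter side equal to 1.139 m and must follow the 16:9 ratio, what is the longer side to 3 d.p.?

16:9 ≈ 1.77778.
Longer side = 1.139 × 1.77778 ≈ 2.02489 → 2.025 m.

2.025 m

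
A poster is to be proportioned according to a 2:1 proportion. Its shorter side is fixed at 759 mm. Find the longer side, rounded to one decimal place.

1518.0 mm

2:1 = 2.00000.
Longer side = 759 × 2.00000 ≈ 1518.000 → 1518.0 mm.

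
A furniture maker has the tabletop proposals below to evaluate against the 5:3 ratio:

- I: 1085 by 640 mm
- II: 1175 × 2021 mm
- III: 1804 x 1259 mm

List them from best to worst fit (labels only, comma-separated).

Ratios: I = 1085 / 640 ≈ 1.695; II = 2021 / 1175 ≈ 1.720; III = 1804 / 1259 ≈ 1.433.
|Δ from 1.667|: I 0.028; II 0.053; III 0.234.

I, II, III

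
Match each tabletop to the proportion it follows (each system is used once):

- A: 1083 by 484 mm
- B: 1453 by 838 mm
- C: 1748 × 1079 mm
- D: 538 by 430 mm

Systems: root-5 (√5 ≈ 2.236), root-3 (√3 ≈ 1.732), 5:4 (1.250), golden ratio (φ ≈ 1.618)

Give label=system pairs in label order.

Ratios: A ≈ 2.238; B ≈ 1.734; C ≈ 1.620; D ≈ 1.251.
Targets: root-5 ≈ 2.236; root-3 ≈ 1.732; 5:4 ≈ 1.250; golden ratio ≈ 1.618.

A=root-5, B=root-3, C=golden ratio, D=5:4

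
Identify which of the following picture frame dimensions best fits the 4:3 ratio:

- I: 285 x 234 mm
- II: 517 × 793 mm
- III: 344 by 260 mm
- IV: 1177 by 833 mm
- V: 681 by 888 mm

III

Target 4:3 ≈ 1.333.
I: 1.218 (Δ0.115)  II: 1.534 (Δ0.201)  III: 1.323 (Δ0.010)  IV: 1.413 (Δ0.080)  V: 1.304 (Δ0.029)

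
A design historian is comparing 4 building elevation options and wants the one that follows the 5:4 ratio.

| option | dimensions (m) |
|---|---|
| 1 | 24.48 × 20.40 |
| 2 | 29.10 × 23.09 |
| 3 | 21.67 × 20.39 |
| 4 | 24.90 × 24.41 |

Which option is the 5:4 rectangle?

Ratios (long/short): 1 ≈ 1.200; 2 ≈ 1.260; 3 ≈ 1.063; 4 ≈ 1.020.
5:4 ≈ 1.250; option 2 is nearest (Δ 0.010).

2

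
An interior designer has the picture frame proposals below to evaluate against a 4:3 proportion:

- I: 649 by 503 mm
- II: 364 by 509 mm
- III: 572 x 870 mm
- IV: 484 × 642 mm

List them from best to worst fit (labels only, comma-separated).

IV, I, II, III

Ratios: I = 649 / 503 ≈ 1.290; II = 509 / 364 ≈ 1.398; III = 870 / 572 ≈ 1.521; IV = 642 / 484 ≈ 1.326.
|Δ from 1.333|: I 0.043; II 0.065; III 0.188; IV 0.007.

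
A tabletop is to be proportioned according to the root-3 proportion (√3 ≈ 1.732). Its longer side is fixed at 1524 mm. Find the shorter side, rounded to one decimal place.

root-3 ≈ 1.73205.
Shorter side = 1524 ÷ 1.73205 ≈ 879.882 → 879.9 mm.

879.9 mm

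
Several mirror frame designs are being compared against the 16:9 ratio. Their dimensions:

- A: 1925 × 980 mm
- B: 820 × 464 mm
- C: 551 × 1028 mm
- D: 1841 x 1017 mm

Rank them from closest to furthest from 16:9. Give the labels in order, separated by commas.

B, D, C, A

A: 1925/980 ≈ 1.964 → |1.964 − 1.778| = 0.186
B: 820/464 ≈ 1.767 → |1.767 − 1.778| = 0.011
C: 1028/551 ≈ 1.866 → |1.866 − 1.778| = 0.088
D: 1841/1017 ≈ 1.810 → |1.810 − 1.778| = 0.032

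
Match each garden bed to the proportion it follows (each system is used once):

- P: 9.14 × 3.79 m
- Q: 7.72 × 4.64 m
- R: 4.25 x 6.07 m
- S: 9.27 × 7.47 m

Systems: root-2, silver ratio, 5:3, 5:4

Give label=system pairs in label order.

P=silver ratio, Q=5:3, R=root-2, S=5:4

Ratios: P ≈ 2.412; Q ≈ 1.664; R ≈ 1.428; S ≈ 1.241.
Targets: root-2 ≈ 1.414; silver ratio ≈ 2.414; 5:3 ≈ 1.667; 5:4 ≈ 1.250.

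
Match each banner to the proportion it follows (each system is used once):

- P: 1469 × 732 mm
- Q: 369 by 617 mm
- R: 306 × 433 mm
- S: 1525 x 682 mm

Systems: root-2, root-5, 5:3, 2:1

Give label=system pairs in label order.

P = 1469/732 ≈ 2.007 → 2:1 (2.000)
Q = 617/369 ≈ 1.672 → 5:3 (1.667)
R = 433/306 ≈ 1.415 → root-2 (1.414)
S = 1525/682 ≈ 2.236 → root-5 (2.236)

P=2:1, Q=5:3, R=root-2, S=root-5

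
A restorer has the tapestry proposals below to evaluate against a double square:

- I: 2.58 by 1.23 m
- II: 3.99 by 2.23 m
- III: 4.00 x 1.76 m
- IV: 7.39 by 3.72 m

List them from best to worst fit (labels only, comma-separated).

Ratios: I = 2.58 / 1.23 ≈ 2.098; II = 3.99 / 2.23 ≈ 1.789; III = 4.00 / 1.76 ≈ 2.273; IV = 7.39 / 3.72 ≈ 1.987.
|Δ from 2.000|: I 0.098; II 0.211; III 0.273; IV 0.013.

IV, I, II, III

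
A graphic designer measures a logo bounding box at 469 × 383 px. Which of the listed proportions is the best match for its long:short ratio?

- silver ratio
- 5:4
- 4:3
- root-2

5:4

Ratio = 469 / 383 ≈ 1.225.
Distances: silver ratio 2.414 (Δ 1.189); 5:4 1.250 (Δ 0.025); 4:3 1.333 (Δ 0.108); root-2 1.414 (Δ 0.189).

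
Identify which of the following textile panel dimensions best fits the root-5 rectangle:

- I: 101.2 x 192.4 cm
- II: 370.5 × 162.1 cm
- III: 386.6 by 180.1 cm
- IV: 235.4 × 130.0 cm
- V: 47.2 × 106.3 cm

Target root-5 ≈ 2.236.
I: 1.901 (Δ0.335)  II: 2.286 (Δ0.050)  III: 2.147 (Δ0.089)  IV: 1.811 (Δ0.425)  V: 2.252 (Δ0.016)

V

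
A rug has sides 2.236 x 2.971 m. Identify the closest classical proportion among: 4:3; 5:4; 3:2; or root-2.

4:3

2.971/2.236 ≈ 1.329. Nearest candidates are 4:3 (1.333, off by 0.004) and 5:4 (1.250, off by 0.079).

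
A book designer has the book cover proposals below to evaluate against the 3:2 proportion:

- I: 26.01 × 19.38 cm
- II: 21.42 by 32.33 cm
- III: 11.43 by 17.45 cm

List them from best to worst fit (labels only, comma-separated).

I: 26.01/19.38 ≈ 1.342 → |1.342 − 1.500| = 0.158
II: 32.33/21.42 ≈ 1.509 → |1.509 − 1.500| = 0.009
III: 17.45/11.43 ≈ 1.527 → |1.527 − 1.500| = 0.027

II, III, I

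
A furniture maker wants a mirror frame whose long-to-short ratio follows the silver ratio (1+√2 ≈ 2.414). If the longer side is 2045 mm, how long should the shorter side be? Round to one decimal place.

silver ratio ≈ 2.41421.
Shorter side = 2045 ÷ 2.41421 ≈ 847.068 → 847.1 mm.

847.1 mm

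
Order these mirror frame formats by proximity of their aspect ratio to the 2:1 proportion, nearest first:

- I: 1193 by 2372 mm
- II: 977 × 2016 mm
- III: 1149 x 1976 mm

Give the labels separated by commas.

I: 2372/1193 ≈ 1.988 → |1.988 − 2.000| = 0.012
II: 2016/977 ≈ 2.063 → |2.063 − 2.000| = 0.063
III: 1976/1149 ≈ 1.720 → |1.720 − 2.000| = 0.280

I, II, III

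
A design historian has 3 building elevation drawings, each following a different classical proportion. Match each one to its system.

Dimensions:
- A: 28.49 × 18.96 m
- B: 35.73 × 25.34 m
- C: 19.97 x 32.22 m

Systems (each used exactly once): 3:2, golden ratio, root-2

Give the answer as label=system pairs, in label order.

A = 28.49/18.96 ≈ 1.503 → 3:2 (1.500)
B = 35.73/25.34 ≈ 1.410 → root-2 (1.414)
C = 32.22/19.97 ≈ 1.613 → golden ratio (1.618)

A=3:2, B=root-2, C=golden ratio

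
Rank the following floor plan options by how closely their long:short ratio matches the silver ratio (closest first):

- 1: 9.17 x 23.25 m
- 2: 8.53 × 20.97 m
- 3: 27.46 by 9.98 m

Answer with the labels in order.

2, 1, 3

1: 23.25/9.17 ≈ 2.535 → |2.535 − 2.414| = 0.121
2: 20.97/8.53 ≈ 2.458 → |2.458 − 2.414| = 0.044
3: 27.46/9.98 ≈ 2.752 → |2.752 − 2.414| = 0.338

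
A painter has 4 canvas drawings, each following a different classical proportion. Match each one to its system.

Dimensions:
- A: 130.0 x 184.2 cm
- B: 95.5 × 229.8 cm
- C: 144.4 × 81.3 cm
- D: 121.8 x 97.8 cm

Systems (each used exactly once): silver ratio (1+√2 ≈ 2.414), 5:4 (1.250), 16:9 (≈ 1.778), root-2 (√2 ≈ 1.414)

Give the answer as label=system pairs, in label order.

A=root-2, B=silver ratio, C=16:9, D=5:4

A = 184.2/130.0 ≈ 1.417 → root-2 (1.414)
B = 229.8/95.5 ≈ 2.406 → silver ratio (2.414)
C = 144.4/81.3 ≈ 1.776 → 16:9 (1.778)
D = 121.8/97.8 ≈ 1.245 → 5:4 (1.250)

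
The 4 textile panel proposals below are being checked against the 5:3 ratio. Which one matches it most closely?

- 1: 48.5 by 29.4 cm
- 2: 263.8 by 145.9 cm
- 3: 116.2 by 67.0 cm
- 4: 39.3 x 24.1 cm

Target 5:3 ≈ 1.667.
1: 1.650 (Δ0.017)  2: 1.808 (Δ0.141)  3: 1.734 (Δ0.067)  4: 1.631 (Δ0.036)

1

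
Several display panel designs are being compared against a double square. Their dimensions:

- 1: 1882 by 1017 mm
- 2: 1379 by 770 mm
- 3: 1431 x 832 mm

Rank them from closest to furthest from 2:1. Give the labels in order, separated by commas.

1: 1882/1017 ≈ 1.851 → |1.851 − 2.000| = 0.149
2: 1379/770 ≈ 1.791 → |1.791 − 2.000| = 0.209
3: 1431/832 ≈ 1.720 → |1.720 − 2.000| = 0.280

1, 2, 3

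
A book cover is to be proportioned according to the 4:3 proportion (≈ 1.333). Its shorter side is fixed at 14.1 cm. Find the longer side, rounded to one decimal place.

4:3 ≈ 1.33333.
Longer side = 14.1 × 1.33333 ≈ 18.800 → 18.8 cm.

18.8 cm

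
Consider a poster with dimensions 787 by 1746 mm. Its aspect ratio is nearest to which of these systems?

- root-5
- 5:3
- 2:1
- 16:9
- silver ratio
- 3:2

Ratio = 1746 / 787 ≈ 2.219.
Distances: root-5 2.236 (Δ 0.017); 5:3 1.667 (Δ 0.552); 2:1 2.000 (Δ 0.219); 16:9 1.778 (Δ 0.441); silver ratio 2.414 (Δ 0.195); 3:2 1.500 (Δ 0.719).

root-5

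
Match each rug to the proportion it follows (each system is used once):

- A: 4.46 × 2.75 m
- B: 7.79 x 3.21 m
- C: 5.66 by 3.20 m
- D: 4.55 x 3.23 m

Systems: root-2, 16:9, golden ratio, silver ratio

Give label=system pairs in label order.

A=golden ratio, B=silver ratio, C=16:9, D=root-2

Ratios: A ≈ 1.622; B ≈ 2.427; C ≈ 1.769; D ≈ 1.409.
Targets: root-2 ≈ 1.414; 16:9 ≈ 1.778; golden ratio ≈ 1.618; silver ratio ≈ 2.414.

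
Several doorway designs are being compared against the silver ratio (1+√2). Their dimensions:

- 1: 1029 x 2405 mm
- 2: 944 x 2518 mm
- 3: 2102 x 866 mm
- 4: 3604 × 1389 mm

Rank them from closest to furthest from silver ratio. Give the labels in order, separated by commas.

1: 2405/1029 ≈ 2.337 → |2.337 − 2.414| = 0.077
2: 2518/944 ≈ 2.667 → |2.667 − 2.414| = 0.253
3: 2102/866 ≈ 2.427 → |2.427 − 2.414| = 0.013
4: 3604/1389 ≈ 2.595 → |2.595 − 2.414| = 0.181

3, 1, 4, 2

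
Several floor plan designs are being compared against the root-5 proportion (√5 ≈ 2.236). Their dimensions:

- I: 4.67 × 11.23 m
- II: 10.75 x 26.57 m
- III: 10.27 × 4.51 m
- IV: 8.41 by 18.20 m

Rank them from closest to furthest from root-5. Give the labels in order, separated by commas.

III, IV, I, II

I: 11.23/4.67 ≈ 2.405 → |2.405 − 2.236| = 0.169
II: 26.57/10.75 ≈ 2.472 → |2.472 − 2.236| = 0.236
III: 10.27/4.51 ≈ 2.277 → |2.277 − 2.236| = 0.041
IV: 18.20/8.41 ≈ 2.164 → |2.164 − 2.236| = 0.072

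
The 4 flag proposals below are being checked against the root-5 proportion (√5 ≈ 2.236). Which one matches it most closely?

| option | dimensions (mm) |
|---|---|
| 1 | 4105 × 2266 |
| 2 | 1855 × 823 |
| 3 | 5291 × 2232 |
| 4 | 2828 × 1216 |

2

Ratios (long/short): 1 ≈ 1.812; 2 ≈ 2.254; 3 ≈ 2.371; 4 ≈ 2.326.
root-5 ≈ 2.236; option 2 is nearest (Δ 0.018).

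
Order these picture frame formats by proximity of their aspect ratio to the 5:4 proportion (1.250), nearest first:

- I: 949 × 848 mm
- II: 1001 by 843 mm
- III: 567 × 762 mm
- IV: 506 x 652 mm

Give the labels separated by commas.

Ratios: I = 949 / 848 ≈ 1.119; II = 1001 / 843 ≈ 1.187; III = 762 / 567 ≈ 1.344; IV = 652 / 506 ≈ 1.289.
|Δ from 1.250|: I 0.131; II 0.063; III 0.094; IV 0.039.

IV, II, III, I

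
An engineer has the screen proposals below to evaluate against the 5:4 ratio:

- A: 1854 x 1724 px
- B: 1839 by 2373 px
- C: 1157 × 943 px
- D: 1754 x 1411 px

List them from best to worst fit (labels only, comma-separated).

A: 1854/1724 ≈ 1.075 → |1.075 − 1.250| = 0.175
B: 2373/1839 ≈ 1.290 → |1.290 − 1.250| = 0.040
C: 1157/943 ≈ 1.227 → |1.227 − 1.250| = 0.023
D: 1754/1411 ≈ 1.243 → |1.243 − 1.250| = 0.007

D, C, B, A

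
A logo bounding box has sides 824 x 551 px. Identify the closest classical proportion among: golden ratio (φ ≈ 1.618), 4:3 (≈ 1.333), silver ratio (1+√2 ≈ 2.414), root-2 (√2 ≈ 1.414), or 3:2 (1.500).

3:2

824/551 ≈ 1.495. Nearest candidates are 3:2 (1.500, off by 0.005) and root-2 (1.414, off by 0.081).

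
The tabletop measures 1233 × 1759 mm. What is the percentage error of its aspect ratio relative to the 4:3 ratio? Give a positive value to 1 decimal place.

Ratio = 1759 / 1233 ≈ 1.4266.
Ideal 4:3 ≈ 1.3333. |1.4266 − 1.3333| / 1.3333 ≈ 7.00% → 7.0%.

7.0%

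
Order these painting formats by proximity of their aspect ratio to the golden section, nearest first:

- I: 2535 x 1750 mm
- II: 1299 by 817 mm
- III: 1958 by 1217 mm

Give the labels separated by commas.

III, II, I

Ratios: I = 2535 / 1750 ≈ 1.449; II = 1299 / 817 ≈ 1.590; III = 1958 / 1217 ≈ 1.609.
|Δ from 1.618|: I 0.169; II 0.028; III 0.009.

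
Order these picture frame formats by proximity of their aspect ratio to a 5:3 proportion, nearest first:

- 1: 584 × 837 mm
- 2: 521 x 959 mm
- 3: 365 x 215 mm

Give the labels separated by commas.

1: 837/584 ≈ 1.433 → |1.433 − 1.667| = 0.234
2: 959/521 ≈ 1.841 → |1.841 − 1.667| = 0.174
3: 365/215 ≈ 1.698 → |1.698 − 1.667| = 0.031

3, 2, 1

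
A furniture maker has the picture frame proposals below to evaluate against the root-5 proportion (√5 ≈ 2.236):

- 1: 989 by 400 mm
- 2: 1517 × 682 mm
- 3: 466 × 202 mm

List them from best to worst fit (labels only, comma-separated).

2, 3, 1

1: 989/400 ≈ 2.473 → |2.473 − 2.236| = 0.237
2: 1517/682 ≈ 2.224 → |2.224 − 2.236| = 0.012
3: 466/202 ≈ 2.307 → |2.307 − 2.236| = 0.071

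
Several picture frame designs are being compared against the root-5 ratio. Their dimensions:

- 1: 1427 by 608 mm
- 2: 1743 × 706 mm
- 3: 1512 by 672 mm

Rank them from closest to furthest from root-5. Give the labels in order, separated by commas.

3, 1, 2

Ratios: 1 = 1427 / 608 ≈ 2.347; 2 = 1743 / 706 ≈ 2.469; 3 = 1512 / 672 ≈ 2.250.
|Δ from 2.236|: 1 0.111; 2 0.233; 3 0.014.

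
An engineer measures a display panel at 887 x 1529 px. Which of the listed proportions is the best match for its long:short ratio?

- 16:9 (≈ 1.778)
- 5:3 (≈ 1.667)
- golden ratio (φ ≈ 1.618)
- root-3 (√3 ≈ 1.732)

1529/887 ≈ 1.724. Nearest candidates are root-3 (1.732, off by 0.008) and 16:9 (1.778, off by 0.054).

root-3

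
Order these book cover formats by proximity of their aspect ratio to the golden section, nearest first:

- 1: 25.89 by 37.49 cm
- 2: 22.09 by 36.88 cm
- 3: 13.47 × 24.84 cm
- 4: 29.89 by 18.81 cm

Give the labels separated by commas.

Ratios: 1 = 37.49 / 25.89 ≈ 1.448; 2 = 36.88 / 22.09 ≈ 1.670; 3 = 24.84 / 13.47 ≈ 1.844; 4 = 29.89 / 18.81 ≈ 1.589.
|Δ from 1.618|: 1 0.170; 2 0.052; 3 0.226; 4 0.029.

4, 2, 1, 3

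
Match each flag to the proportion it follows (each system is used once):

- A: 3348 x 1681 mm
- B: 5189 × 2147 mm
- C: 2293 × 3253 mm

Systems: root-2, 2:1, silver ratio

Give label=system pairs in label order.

A=2:1, B=silver ratio, C=root-2

Ratios: A ≈ 1.992; B ≈ 2.417; C ≈ 1.419.
Targets: root-2 ≈ 1.414; 2:1 ≈ 2.000; silver ratio ≈ 2.414.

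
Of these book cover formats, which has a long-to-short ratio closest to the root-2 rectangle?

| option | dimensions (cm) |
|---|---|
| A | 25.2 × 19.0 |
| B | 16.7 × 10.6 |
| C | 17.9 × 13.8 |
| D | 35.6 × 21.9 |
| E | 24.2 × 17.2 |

E

Ratios (long/short): A ≈ 1.326; B ≈ 1.575; C ≈ 1.297; D ≈ 1.626; E ≈ 1.407.
root-2 ≈ 1.414; option E is nearest (Δ 0.007).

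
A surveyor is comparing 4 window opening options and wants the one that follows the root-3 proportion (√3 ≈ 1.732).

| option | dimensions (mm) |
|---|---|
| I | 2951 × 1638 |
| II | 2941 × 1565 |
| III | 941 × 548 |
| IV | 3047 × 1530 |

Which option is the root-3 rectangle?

III

Ratios (long/short): I ≈ 1.802; II ≈ 1.879; III ≈ 1.717; IV ≈ 1.992.
root-3 ≈ 1.732; option III is nearest (Δ 0.015).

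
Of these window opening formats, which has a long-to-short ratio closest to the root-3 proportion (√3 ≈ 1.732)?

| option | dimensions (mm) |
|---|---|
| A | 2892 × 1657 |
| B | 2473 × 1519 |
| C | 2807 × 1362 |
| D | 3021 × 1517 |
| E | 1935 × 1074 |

Ratios (long/short): A ≈ 1.745; B ≈ 1.628; C ≈ 2.061; D ≈ 1.991; E ≈ 1.802.
root-3 ≈ 1.732; option A is nearest (Δ 0.013).

A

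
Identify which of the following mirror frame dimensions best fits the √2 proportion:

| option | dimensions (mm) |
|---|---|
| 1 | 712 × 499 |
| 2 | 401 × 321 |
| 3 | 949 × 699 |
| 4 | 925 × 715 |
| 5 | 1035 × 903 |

Target root-2 ≈ 1.414.
1: 1.427 (Δ0.013)  2: 1.249 (Δ0.165)  3: 1.358 (Δ0.056)  4: 1.294 (Δ0.120)  5: 1.146 (Δ0.268)

1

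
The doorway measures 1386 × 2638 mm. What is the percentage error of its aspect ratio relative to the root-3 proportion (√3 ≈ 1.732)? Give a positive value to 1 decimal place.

Ratio = 2638 / 1386 ≈ 1.9033.
Ideal root-3 ≈ 1.7321. |1.9033 − 1.7321| / 1.7321 ≈ 9.88% → 9.9%.

9.9%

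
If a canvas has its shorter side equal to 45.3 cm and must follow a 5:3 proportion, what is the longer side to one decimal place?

5:3 ≈ 1.66667.
Longer side = 45.3 × 1.66667 ≈ 75.500 → 75.5 cm.

75.5 cm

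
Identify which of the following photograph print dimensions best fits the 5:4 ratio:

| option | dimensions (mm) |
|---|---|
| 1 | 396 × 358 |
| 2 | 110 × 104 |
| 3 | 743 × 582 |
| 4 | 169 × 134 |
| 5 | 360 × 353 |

4

Ratios (long/short): 1 ≈ 1.106; 2 ≈ 1.058; 3 ≈ 1.277; 4 ≈ 1.261; 5 ≈ 1.020.
5:4 ≈ 1.250; option 4 is nearest (Δ 0.011).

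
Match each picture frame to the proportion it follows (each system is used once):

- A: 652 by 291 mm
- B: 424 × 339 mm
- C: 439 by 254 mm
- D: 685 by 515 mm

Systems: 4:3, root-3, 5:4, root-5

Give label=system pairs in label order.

Ratios: A ≈ 2.241; B ≈ 1.251; C ≈ 1.728; D ≈ 1.330.
Targets: 4:3 ≈ 1.333; root-3 ≈ 1.732; 5:4 ≈ 1.250; root-5 ≈ 2.236.

A=root-5, B=5:4, C=root-3, D=4:3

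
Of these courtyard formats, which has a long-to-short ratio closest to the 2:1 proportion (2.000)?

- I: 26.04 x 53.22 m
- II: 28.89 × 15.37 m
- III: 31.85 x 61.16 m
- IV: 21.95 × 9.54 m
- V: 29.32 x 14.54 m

V

Target 2:1 ≈ 2.000.
I: 2.044 (Δ0.044)  II: 1.880 (Δ0.120)  III: 1.920 (Δ0.080)  IV: 2.301 (Δ0.301)  V: 2.017 (Δ0.017)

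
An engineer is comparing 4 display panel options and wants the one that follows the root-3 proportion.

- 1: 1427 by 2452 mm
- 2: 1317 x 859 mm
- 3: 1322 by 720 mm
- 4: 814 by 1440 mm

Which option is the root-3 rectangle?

1

Ratios (long/short): 1 ≈ 1.718; 2 ≈ 1.533; 3 ≈ 1.836; 4 ≈ 1.769.
root-3 ≈ 1.732; option 1 is nearest (Δ 0.014).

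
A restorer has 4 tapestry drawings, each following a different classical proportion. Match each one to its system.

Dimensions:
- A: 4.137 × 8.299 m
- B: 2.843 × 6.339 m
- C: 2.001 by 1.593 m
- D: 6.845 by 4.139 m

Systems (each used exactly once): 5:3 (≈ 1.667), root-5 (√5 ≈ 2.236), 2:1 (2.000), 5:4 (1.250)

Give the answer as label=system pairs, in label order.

A=2:1, B=root-5, C=5:4, D=5:3

A = 8.299/4.137 ≈ 2.006 → 2:1 (2.000)
B = 6.339/2.843 ≈ 2.230 → root-5 (2.236)
C = 2.001/1.593 ≈ 1.256 → 5:4 (1.250)
D = 6.845/4.139 ≈ 1.654 → 5:3 (1.667)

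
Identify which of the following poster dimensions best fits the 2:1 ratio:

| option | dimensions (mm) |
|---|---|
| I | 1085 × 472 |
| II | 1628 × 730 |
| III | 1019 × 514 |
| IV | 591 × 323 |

Ratios (long/short): I ≈ 2.299; II ≈ 2.230; III ≈ 1.982; IV ≈ 1.830.
2:1 ≈ 2.000; option III is nearest (Δ 0.018).

III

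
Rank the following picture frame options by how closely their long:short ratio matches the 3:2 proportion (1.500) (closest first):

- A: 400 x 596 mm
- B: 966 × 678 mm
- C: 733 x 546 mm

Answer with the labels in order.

Ratios: A = 596 / 400 ≈ 1.490; B = 966 / 678 ≈ 1.425; C = 733 / 546 ≈ 1.342.
|Δ from 1.500|: A 0.010; B 0.075; C 0.158.

A, B, C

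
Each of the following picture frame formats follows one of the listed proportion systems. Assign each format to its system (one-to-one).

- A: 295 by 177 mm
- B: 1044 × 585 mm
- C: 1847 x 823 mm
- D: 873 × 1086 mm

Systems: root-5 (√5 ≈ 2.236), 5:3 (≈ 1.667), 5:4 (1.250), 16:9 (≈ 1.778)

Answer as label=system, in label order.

Ratios: A ≈ 1.667; B ≈ 1.785; C ≈ 2.244; D ≈ 1.244.
Targets: root-5 ≈ 2.236; 5:3 ≈ 1.667; 5:4 ≈ 1.250; 16:9 ≈ 1.778.

A=5:3, B=16:9, C=root-5, D=5:4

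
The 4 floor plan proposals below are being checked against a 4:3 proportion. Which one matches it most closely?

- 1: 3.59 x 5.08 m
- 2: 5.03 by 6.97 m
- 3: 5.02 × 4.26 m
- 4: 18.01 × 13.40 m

4

Target 4:3 ≈ 1.333.
1: 1.415 (Δ0.082)  2: 1.386 (Δ0.053)  3: 1.178 (Δ0.155)  4: 1.344 (Δ0.011)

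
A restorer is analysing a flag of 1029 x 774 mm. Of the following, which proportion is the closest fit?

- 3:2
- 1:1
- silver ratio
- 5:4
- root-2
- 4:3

1029/774 ≈ 1.329. Nearest candidates are 4:3 (1.333, off by 0.004) and 5:4 (1.250, off by 0.079).

4:3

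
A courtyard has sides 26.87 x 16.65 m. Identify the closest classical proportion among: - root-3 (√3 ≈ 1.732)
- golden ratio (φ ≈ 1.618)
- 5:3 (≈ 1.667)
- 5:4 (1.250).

golden ratio

Ratio = 26.87 / 16.65 ≈ 1.614.
Distances: root-3 1.732 (Δ 0.118); golden ratio 1.618 (Δ 0.004); 5:3 1.667 (Δ 0.053); 5:4 1.250 (Δ 0.364).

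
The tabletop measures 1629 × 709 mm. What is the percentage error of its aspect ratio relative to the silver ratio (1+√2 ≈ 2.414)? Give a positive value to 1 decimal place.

4.8%

Ratio = 1629 / 709 ≈ 2.2976.
Ideal silver ratio ≈ 2.4142. |2.2976 − 2.4142| / 2.4142 ≈ 4.83% → 4.8%.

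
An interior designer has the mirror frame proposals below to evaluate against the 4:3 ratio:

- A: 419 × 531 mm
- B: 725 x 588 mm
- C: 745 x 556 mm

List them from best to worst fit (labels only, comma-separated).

C, A, B

A: 531/419 ≈ 1.267 → |1.267 − 1.333| = 0.066
B: 725/588 ≈ 1.233 → |1.233 − 1.333| = 0.100
C: 745/556 ≈ 1.340 → |1.340 − 1.333| = 0.007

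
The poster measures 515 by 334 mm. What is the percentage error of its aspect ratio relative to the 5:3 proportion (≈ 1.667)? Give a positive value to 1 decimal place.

Ratio = 515 / 334 ≈ 1.5419.
Ideal 5:3 ≈ 1.6667. |1.5419 − 1.6667| / 1.6667 ≈ 7.49% → 7.5%.

7.5%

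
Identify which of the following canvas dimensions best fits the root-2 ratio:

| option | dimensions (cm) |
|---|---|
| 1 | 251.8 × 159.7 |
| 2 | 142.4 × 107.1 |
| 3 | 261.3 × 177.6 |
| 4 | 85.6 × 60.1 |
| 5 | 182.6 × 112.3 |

4

Ratios (long/short): 1 ≈ 1.577; 2 ≈ 1.330; 3 ≈ 1.471; 4 ≈ 1.424; 5 ≈ 1.626.
root-2 ≈ 1.414; option 4 is nearest (Δ 0.010).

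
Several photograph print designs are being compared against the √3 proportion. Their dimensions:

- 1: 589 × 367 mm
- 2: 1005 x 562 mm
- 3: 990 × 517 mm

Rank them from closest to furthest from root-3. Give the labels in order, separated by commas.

2, 1, 3

Ratios: 1 = 589 / 367 ≈ 1.605; 2 = 1005 / 562 ≈ 1.788; 3 = 990 / 517 ≈ 1.915.
|Δ from 1.732|: 1 0.127; 2 0.056; 3 0.183.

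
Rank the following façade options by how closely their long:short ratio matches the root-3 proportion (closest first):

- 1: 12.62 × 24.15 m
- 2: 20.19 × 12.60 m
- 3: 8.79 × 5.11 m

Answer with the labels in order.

Ratios: 1 = 24.15 / 12.62 ≈ 1.914; 2 = 20.19 / 12.60 ≈ 1.602; 3 = 8.79 / 5.11 ≈ 1.720.
|Δ from 1.732|: 1 0.182; 2 0.130; 3 0.012.

3, 2, 1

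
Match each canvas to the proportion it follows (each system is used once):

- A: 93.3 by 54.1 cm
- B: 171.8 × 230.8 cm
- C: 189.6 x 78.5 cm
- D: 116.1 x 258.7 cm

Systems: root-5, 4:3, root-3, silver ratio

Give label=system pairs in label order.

A = 93.3/54.1 ≈ 1.725 → root-3 (1.732)
B = 230.8/171.8 ≈ 1.343 → 4:3 (1.333)
C = 189.6/78.5 ≈ 2.415 → silver ratio (2.414)
D = 258.7/116.1 ≈ 2.228 → root-5 (2.236)

A=root-3, B=4:3, C=silver ratio, D=root-5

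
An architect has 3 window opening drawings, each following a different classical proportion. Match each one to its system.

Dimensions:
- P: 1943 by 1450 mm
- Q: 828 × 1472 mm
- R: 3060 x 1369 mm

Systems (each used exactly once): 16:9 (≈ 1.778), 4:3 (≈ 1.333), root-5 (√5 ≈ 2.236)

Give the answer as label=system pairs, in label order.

P=4:3, Q=16:9, R=root-5

Ratios: P ≈ 1.340; Q ≈ 1.778; R ≈ 2.235.
Targets: 16:9 ≈ 1.778; 4:3 ≈ 1.333; root-5 ≈ 2.236.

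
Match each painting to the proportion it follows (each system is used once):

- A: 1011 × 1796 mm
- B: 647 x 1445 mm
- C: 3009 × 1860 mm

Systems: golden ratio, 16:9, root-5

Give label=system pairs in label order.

Ratios: A ≈ 1.776; B ≈ 2.233; C ≈ 1.618.
Targets: golden ratio ≈ 1.618; 16:9 ≈ 1.778; root-5 ≈ 2.236.

A=16:9, B=root-5, C=golden ratio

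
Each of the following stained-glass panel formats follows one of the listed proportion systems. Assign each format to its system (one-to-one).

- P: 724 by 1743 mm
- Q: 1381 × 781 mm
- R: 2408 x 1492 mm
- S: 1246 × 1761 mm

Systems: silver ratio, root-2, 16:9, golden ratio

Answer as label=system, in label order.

Ratios: P ≈ 2.407; Q ≈ 1.768; R ≈ 1.614; S ≈ 1.413.
Targets: silver ratio ≈ 2.414; root-2 ≈ 1.414; 16:9 ≈ 1.778; golden ratio ≈ 1.618.

P=silver ratio, Q=16:9, R=golden ratio, S=root-2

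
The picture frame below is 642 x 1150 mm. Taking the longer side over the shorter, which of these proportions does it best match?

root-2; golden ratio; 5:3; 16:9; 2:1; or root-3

1150/642 ≈ 1.791. Nearest candidates are 16:9 (1.778, off by 0.013) and root-3 (1.732, off by 0.059).

16:9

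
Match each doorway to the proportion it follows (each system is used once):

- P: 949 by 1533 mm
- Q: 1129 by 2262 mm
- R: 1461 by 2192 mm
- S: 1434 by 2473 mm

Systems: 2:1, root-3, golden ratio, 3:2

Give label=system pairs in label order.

Ratios: P ≈ 1.615; Q ≈ 2.004; R ≈ 1.500; S ≈ 1.725.
Targets: 2:1 ≈ 2.000; root-3 ≈ 1.732; golden ratio ≈ 1.618; 3:2 ≈ 1.500.

P=golden ratio, Q=2:1, R=3:2, S=root-3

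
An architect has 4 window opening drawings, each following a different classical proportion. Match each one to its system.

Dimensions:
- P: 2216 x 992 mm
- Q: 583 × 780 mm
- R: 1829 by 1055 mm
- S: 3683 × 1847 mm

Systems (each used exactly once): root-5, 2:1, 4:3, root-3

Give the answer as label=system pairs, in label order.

P=root-5, Q=4:3, R=root-3, S=2:1

Ratios: P ≈ 2.234; Q ≈ 1.338; R ≈ 1.734; S ≈ 1.994.
Targets: root-5 ≈ 2.236; 2:1 ≈ 2.000; 4:3 ≈ 1.333; root-3 ≈ 1.732.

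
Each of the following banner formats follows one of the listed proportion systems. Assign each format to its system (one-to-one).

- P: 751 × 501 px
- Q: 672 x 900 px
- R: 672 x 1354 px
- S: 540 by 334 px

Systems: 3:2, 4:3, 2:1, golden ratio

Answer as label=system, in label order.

P=3:2, Q=4:3, R=2:1, S=golden ratio

Ratios: P ≈ 1.499; Q ≈ 1.339; R ≈ 2.015; S ≈ 1.617.
Targets: 3:2 ≈ 1.500; 4:3 ≈ 1.333; 2:1 ≈ 2.000; golden ratio ≈ 1.618.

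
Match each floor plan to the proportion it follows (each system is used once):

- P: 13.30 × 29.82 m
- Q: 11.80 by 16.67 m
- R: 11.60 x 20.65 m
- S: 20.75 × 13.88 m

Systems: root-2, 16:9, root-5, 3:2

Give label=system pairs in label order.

P = 29.82/13.30 ≈ 2.242 → root-5 (2.236)
Q = 16.67/11.80 ≈ 1.413 → root-2 (1.414)
R = 20.65/11.60 ≈ 1.780 → 16:9 (1.778)
S = 20.75/13.88 ≈ 1.495 → 3:2 (1.500)

P=root-5, Q=root-2, R=16:9, S=3:2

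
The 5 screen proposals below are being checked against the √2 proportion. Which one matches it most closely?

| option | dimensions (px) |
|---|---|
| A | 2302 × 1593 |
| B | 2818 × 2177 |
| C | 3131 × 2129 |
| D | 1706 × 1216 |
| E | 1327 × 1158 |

D

Target root-2 ≈ 1.414.
A: 1.445 (Δ0.031)  B: 1.294 (Δ0.120)  C: 1.471 (Δ0.057)  D: 1.403 (Δ0.011)  E: 1.146 (Δ0.268)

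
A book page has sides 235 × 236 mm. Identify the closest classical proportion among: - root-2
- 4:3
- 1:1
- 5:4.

1:1

236/235 ≈ 1.004. Nearest candidates are 1:1 (1.000, off by 0.004) and 5:4 (1.250, off by 0.246).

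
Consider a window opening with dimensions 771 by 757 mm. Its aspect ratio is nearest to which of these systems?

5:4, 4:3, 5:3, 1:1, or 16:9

1:1

771/757 ≈ 1.018. Nearest candidates are 1:1 (1.000, off by 0.018) and 5:4 (1.250, off by 0.232).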